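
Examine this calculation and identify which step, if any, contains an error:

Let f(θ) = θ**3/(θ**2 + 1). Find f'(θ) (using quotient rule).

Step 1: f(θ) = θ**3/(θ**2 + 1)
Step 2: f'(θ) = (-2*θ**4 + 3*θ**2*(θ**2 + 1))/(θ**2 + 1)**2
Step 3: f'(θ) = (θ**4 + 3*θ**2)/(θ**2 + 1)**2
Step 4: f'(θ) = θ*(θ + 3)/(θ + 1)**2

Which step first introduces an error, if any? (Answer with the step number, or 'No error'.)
Step 4

Step 4 is incorrect due to a wrong exponent.
The step shows: θ*(θ + 3)/(θ + 1)**2
The correct value should be: θ**2*(θ**2 + 3)/(θ**2 + 1)**2

Explanation: The exponent 2 on θ was incorrectly written as 1: the term θ**2*(θ**2 + 3)/(θ**2 + 1)**2 was incorrectly written as θ*(θ + 3)/(θ + 1)**2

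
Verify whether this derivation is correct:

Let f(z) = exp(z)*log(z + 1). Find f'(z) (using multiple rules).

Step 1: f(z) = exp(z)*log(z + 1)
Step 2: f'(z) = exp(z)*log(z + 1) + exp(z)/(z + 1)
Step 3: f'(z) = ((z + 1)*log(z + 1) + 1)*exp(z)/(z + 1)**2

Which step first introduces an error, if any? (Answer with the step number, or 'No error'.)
Step 3

Step 3 is incorrect due to a wrong exponent.
The step shows: ((z + 1)*log(z + 1) + 1)*exp(z)/(z + 1)**2
The correct value should be: ((z + 1)*log(z + 1) + 1)*exp(z)/(z + 1)

Explanation: The exponent -1 on z + 1 was incorrectly written as -2: the term ((z + 1)*log(z + 1) + 1)*exp(z)/(z + 1) was incorrectly written as ((z + 1)*log(z + 1) + 1)*exp(z)/(z + 1)**2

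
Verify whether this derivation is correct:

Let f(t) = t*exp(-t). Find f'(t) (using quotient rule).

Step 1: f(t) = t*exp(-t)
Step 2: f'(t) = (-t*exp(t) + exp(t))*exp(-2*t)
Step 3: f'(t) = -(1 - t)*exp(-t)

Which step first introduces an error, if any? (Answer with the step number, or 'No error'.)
Step 3

Step 3 is incorrect due to a sign flip.
The step shows: -(1 - t)*exp(-t)
The correct value should be: (1 - t)*exp(-t)

Explanation: The sign of the whole expression was flipped: the term (1 - t)*exp(-t) was incorrectly written as -(1 - t)*exp(-t)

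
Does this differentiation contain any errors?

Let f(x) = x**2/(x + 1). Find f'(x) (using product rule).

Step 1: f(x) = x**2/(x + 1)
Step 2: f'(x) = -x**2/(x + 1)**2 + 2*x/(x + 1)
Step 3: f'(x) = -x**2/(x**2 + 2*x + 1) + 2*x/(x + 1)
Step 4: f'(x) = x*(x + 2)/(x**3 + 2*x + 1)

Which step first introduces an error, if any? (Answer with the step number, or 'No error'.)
Step 4

Step 4 is incorrect due to a wrong exponent.
The step shows: x*(x + 2)/(x**3 + 2*x + 1)
The correct value should be: x*(x + 2)/(x**2 + 2*x + 1)

Explanation: The exponent 2 on x was incorrectly written as 3: the term x*(x + 2)/(x**2 + 2*x + 1) was incorrectly written as x*(x + 2)/(x**3 + 2*x + 1)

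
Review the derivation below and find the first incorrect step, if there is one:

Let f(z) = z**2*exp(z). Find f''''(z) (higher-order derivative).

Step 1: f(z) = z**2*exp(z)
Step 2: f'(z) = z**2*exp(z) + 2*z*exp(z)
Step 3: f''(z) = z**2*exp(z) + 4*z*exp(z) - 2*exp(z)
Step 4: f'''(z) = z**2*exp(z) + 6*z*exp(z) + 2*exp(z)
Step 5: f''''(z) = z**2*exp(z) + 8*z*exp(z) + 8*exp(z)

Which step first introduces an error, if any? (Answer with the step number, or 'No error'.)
Step 3

Step 3 is incorrect due to a sign flip.
The step shows: z**2*exp(z) + 4*z*exp(z) - 2*exp(z)
The correct value should be: z**2*exp(z) + 4*z*exp(z) + 2*exp(z)

Explanation: The sign of one term was flipped: the term 2*exp(z) was incorrectly written as -2*exp(z)
The later steps are derived from this incorrect expression, so the error originates in Step 3.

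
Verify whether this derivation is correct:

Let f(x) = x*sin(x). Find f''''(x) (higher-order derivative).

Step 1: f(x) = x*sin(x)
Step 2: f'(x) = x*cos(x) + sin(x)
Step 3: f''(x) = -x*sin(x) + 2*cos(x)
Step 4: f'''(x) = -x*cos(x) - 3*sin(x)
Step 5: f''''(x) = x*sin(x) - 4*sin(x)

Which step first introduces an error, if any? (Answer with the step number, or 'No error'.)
Step 5

Step 5 is incorrect due to a wrong trig function.
The step shows: x*sin(x) - 4*sin(x)
The correct value should be: x*sin(x) - 4*cos(x)

Explanation: cos(x) was incorrectly written as sin(x): the term -4*cos(x) was incorrectly written as -4*sin(x)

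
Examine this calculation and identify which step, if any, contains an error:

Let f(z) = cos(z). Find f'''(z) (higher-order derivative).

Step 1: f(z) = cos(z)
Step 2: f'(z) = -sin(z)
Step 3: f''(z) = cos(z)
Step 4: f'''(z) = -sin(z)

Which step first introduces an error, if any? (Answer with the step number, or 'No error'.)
Step 3

Step 3 is incorrect due to a sign flip.
The step shows: cos(z)
The correct value should be: -cos(z)

Explanation: The sign of the whole expression was flipped: the term -cos(z) was incorrectly written as cos(z)
The later steps are derived from this incorrect expression, so the error originates in Step 3.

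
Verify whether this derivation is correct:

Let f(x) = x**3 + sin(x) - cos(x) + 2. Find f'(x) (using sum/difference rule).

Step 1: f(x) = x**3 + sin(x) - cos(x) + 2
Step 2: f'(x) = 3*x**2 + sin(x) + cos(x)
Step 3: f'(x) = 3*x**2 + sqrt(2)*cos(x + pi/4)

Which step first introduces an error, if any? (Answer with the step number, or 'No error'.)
Step 3

Step 3 is incorrect due to a wrong trig function.
The step shows: 3*x**2 + sqrt(2)*cos(x + pi/4)
The correct value should be: 3*x**2 + sqrt(2)*sin(x + pi/4)

Explanation: sin(x + pi/4) was incorrectly written as cos(x + pi/4): the term sqrt(2)*sin(x + pi/4) was incorrectly written as sqrt(2)*cos(x + pi/4)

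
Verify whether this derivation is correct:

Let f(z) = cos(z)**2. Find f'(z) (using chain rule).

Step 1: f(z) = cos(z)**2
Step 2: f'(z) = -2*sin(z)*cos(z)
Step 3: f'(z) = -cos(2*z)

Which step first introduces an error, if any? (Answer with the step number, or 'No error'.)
Step 3

Step 3 is incorrect due to a wrong trig function.
The step shows: -cos(2*z)
The correct value should be: -sin(2*z)

Explanation: sin(2*z) was incorrectly written as cos(2*z): the term -sin(2*z) was incorrectly written as -cos(2*z)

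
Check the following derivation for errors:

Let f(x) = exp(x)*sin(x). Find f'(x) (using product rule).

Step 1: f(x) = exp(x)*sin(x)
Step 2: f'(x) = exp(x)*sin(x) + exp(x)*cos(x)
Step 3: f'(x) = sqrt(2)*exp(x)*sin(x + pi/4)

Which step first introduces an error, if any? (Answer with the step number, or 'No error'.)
No error

All steps in this derivation are correct.
The final answer f'(x) = sqrt(2)*exp(x)*sin(x + pi/4) is valid.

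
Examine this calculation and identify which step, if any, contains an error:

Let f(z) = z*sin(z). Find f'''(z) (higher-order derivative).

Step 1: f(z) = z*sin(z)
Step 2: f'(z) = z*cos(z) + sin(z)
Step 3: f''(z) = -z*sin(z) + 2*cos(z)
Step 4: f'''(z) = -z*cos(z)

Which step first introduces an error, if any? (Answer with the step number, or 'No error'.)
Step 4

Step 4 is incorrect due to a dropped term.
The step shows: -z*cos(z)
The correct value should be: -z*cos(z) - 3*sin(z)

Explanation: A term was dropped: the term -3*sin(z) was incorrectly omitted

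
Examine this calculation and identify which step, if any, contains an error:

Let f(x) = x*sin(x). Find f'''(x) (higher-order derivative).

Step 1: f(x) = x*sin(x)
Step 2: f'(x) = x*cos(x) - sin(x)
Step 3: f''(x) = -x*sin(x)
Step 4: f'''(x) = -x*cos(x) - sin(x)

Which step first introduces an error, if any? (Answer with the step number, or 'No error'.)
Step 2

Step 2 is incorrect due to a sign flip.
The step shows: x*cos(x) - sin(x)
The correct value should be: x*cos(x) + sin(x)

Explanation: The sign of one term was flipped: the term sin(x) was incorrectly written as -sin(x)
The later steps are derived from this incorrect expression, so the error originates in Step 2.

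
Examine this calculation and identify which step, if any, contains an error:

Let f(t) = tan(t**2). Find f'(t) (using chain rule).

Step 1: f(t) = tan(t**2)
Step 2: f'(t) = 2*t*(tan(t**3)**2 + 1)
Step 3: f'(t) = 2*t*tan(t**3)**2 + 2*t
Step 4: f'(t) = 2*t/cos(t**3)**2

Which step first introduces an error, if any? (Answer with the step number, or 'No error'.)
Step 2

Step 2 is incorrect due to a wrong exponent.
The step shows: 2*t*(tan(t**3)**2 + 1)
The correct value should be: 2*t*(tan(t**2)**2 + 1)

Explanation: The exponent 2 on t was incorrectly written as 3: the term 2*t*(tan(t**2)**2 + 1) was incorrectly written as 2*t*(tan(t**3)**2 + 1)
The later steps are derived from this incorrect expression, so the error originates in Step 2.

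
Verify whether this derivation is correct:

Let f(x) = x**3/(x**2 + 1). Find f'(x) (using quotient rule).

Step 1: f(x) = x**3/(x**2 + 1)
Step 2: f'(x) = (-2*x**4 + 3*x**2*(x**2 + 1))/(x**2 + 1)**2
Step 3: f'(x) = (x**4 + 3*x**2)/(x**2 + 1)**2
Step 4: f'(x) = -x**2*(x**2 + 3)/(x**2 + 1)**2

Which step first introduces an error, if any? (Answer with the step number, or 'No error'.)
Step 4

Step 4 is incorrect due to a sign flip.
The step shows: -x**2*(x**2 + 3)/(x**2 + 1)**2
The correct value should be: x**2*(x**2 + 3)/(x**2 + 1)**2

Explanation: The sign of the whole expression was flipped: the term x**2*(x**2 + 3)/(x**2 + 1)**2 was incorrectly written as -x**2*(x**2 + 3)/(x**2 + 1)**2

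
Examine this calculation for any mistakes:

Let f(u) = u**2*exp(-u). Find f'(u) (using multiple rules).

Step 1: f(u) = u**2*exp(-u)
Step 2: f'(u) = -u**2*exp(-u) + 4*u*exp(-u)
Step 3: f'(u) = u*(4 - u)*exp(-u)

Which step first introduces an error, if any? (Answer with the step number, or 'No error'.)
Step 2

Step 2 is incorrect due to a wrong coefficient.
The step shows: -u**2*exp(-u) + 4*u*exp(-u)
The correct value should be: -u**2*exp(-u) + 2*u*exp(-u)

Explanation: The coefficient 2 was incorrectly written as 4: the term 2*u*exp(-u) was incorrectly written as 4*u*exp(-u)
The later steps are derived from this incorrect expression, so the error originates in Step 2.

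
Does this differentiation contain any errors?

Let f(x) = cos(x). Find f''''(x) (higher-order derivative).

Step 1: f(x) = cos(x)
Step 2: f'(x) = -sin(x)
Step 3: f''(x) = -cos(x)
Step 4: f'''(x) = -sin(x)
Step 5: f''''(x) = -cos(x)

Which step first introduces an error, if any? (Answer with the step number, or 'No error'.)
Step 4

Step 4 is incorrect due to a sign flip.
The step shows: -sin(x)
The correct value should be: sin(x)

Explanation: The sign of the whole expression was flipped: the term sin(x) was incorrectly written as -sin(x)
The later steps are derived from this incorrect expression, so the error originates in Step 4.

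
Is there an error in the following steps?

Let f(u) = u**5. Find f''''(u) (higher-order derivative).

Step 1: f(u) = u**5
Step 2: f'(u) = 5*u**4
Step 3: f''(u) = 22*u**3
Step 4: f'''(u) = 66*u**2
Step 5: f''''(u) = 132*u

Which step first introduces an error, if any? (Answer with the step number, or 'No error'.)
Step 3

Step 3 is incorrect due to a wrong coefficient.
The step shows: 22*u**3
The correct value should be: 20*u**3

Explanation: The coefficient 20 was incorrectly written as 22: the term 20*u**3 was incorrectly written as 22*u**3
The later steps are derived from this incorrect expression, so the error originates in Step 3.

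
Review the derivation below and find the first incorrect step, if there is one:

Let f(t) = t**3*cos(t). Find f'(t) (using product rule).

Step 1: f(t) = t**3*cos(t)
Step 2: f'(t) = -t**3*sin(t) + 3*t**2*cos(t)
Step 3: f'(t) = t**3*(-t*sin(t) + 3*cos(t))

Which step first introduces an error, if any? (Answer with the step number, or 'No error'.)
Step 3

Step 3 is incorrect due to a wrong exponent.
The step shows: t**3*(-t*sin(t) + 3*cos(t))
The correct value should be: t**2*(-t*sin(t) + 3*cos(t))

Explanation: The exponent 2 on t was incorrectly written as 3: the term t**2*(-t*sin(t) + 3*cos(t)) was incorrectly written as t**3*(-t*sin(t) + 3*cos(t))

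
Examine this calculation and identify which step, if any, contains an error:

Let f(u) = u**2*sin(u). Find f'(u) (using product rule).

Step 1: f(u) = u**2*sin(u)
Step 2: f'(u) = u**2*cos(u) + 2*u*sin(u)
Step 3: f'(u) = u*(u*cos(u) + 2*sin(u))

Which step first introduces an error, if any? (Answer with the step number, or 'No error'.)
No error

All steps in this derivation are correct.
The final answer f'(u) = u*(u*cos(u) + 2*sin(u)) is valid.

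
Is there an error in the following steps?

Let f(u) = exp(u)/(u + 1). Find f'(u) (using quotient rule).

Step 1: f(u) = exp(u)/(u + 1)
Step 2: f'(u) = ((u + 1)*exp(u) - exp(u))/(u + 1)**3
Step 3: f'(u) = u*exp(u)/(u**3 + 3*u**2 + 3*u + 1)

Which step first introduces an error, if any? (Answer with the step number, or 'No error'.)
Step 2

Step 2 is incorrect due to a wrong exponent.
The step shows: ((u + 1)*exp(u) - exp(u))/(u + 1)**3
The correct value should be: ((u + 1)*exp(u) - exp(u))/(u + 1)**2

Explanation: The exponent -2 on u + 1 was incorrectly written as -3: the term ((u + 1)*exp(u) - exp(u))/(u + 1)**2 was incorrectly written as ((u + 1)*exp(u) - exp(u))/(u + 1)**3
The later steps are derived from this incorrect expression, so the error originates in Step 2.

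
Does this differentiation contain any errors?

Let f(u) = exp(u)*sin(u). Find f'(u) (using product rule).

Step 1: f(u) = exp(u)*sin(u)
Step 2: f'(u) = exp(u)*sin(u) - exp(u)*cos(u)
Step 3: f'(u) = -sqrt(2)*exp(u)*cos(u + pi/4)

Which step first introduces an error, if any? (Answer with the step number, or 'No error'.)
Step 2

Step 2 is incorrect due to a sign flip.
The step shows: exp(u)*sin(u) - exp(u)*cos(u)
The correct value should be: exp(u)*sin(u) + exp(u)*cos(u)

Explanation: The sign of one term was flipped: the term exp(u)*cos(u) was incorrectly written as -exp(u)*cos(u)
The later steps are derived from this incorrect expression, so the error originates in Step 2.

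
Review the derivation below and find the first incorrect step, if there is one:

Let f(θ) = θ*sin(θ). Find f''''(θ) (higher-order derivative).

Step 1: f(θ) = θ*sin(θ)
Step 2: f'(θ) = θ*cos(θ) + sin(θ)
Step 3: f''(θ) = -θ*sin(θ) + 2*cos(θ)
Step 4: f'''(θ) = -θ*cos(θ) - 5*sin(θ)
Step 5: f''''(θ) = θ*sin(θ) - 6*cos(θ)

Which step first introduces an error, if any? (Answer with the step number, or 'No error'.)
Step 4

Step 4 is incorrect due to a wrong coefficient.
The step shows: -θ*cos(θ) - 5*sin(θ)
The correct value should be: -θ*cos(θ) - 3*sin(θ)

Explanation: The coefficient -3 was incorrectly written as -5: the term -3*sin(θ) was incorrectly written as -5*sin(θ)
The later steps are derived from this incorrect expression, so the error originates in Step 4.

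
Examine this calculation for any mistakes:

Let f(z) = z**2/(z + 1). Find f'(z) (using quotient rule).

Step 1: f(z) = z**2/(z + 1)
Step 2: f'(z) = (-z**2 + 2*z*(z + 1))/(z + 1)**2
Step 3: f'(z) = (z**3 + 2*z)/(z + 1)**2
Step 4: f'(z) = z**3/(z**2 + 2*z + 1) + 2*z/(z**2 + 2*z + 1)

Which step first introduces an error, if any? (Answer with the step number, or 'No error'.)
Step 3

Step 3 is incorrect due to a wrong exponent.
The step shows: (z**3 + 2*z)/(z + 1)**2
The correct value should be: (z**2 + 2*z)/(z + 1)**2

Explanation: The exponent 2 on z was incorrectly written as 3: the term (z**2 + 2*z)/(z + 1)**2 was incorrectly written as (z**3 + 2*z)/(z + 1)**2
The later steps are derived from this incorrect expression, so the error originates in Step 3.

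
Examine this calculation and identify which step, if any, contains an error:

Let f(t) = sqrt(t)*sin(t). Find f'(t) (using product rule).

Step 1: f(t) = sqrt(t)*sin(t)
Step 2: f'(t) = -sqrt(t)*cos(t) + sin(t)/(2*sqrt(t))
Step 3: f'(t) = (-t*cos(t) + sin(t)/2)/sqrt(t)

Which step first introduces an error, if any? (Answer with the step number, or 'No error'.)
Step 2

Step 2 is incorrect due to a sign flip.
The step shows: -sqrt(t)*cos(t) + sin(t)/(2*sqrt(t))
The correct value should be: sqrt(t)*cos(t) + sin(t)/(2*sqrt(t))

Explanation: The sign of one term was flipped: the term sqrt(t)*cos(t) was incorrectly written as -sqrt(t)*cos(t)
The later steps are derived from this incorrect expression, so the error originates in Step 2.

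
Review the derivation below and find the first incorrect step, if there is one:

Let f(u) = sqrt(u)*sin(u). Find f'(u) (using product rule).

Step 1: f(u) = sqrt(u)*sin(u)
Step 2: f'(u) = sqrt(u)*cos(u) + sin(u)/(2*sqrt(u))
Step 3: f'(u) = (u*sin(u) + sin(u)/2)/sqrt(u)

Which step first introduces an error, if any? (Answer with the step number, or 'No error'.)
Step 3

Step 3 is incorrect due to a wrong trig function.
The step shows: (u*sin(u) + sin(u)/2)/sqrt(u)
The correct value should be: (u*cos(u) + sin(u)/2)/sqrt(u)

Explanation: cos(u) was incorrectly written as sin(u): the term (u*cos(u) + sin(u)/2)/sqrt(u) was incorrectly written as (u*sin(u) + sin(u)/2)/sqrt(u)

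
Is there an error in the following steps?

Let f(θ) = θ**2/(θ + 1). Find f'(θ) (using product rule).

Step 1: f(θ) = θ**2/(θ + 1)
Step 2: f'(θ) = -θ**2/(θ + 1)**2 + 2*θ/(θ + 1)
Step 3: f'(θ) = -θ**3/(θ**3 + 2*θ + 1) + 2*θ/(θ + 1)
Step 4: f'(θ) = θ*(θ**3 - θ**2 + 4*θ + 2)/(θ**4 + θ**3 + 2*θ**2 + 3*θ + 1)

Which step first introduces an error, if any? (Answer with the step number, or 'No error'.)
Step 3

Step 3 is incorrect due to a wrong exponent.
The step shows: -θ**3/(θ**3 + 2*θ + 1) + 2*θ/(θ + 1)
The correct value should be: -θ**2/(θ**2 + 2*θ + 1) + 2*θ/(θ + 1)

Explanation: The exponent 2 on θ was incorrectly written as 3: the term -θ**2/(θ**2 + 2*θ + 1) was incorrectly written as -θ**3/(θ**3 + 2*θ + 1)
The later steps are derived from this incorrect expression, so the error originates in Step 3.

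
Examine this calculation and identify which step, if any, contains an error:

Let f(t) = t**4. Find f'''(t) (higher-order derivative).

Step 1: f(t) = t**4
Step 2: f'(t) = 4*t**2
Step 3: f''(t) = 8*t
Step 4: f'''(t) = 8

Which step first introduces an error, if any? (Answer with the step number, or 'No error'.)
Step 2

Step 2 is incorrect due to a wrong exponent.
The step shows: 4*t**2
The correct value should be: 4*t**3

Explanation: The exponent 3 on t was incorrectly written as 2: the term 4*t**3 was incorrectly written as 4*t**2
The later steps are derived from this incorrect expression, so the error originates in Step 2.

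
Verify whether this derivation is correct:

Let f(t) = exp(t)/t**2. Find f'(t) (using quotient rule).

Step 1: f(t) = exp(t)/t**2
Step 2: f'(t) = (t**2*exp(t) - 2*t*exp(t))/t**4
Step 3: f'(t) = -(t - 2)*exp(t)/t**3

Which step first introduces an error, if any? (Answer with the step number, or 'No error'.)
Step 3

Step 3 is incorrect due to a sign flip.
The step shows: -(t - 2)*exp(t)/t**3
The correct value should be: (t - 2)*exp(t)/t**3

Explanation: The sign of the whole expression was flipped: the term (t - 2)*exp(t)/t**3 was incorrectly written as -(t - 2)*exp(t)/t**3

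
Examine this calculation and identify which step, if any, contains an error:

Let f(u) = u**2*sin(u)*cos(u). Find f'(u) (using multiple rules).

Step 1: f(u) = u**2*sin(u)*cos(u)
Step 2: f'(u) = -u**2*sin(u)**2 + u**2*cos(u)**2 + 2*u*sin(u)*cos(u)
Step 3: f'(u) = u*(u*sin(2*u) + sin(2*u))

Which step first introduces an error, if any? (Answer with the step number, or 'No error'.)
Step 3

Step 3 is incorrect due to a wrong trig function.
The step shows: u*(u*sin(2*u) + sin(2*u))
The correct value should be: u*(u*cos(2*u) + sin(2*u))

Explanation: cos(2*u) was incorrectly written as sin(2*u): the term u*(u*cos(2*u) + sin(2*u)) was incorrectly written as u*(u*sin(2*u) + sin(2*u))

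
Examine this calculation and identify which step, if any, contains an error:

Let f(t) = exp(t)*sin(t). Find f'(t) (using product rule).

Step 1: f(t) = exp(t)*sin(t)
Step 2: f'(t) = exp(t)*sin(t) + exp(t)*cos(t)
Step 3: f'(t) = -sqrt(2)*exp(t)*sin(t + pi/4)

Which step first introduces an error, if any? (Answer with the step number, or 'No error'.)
Step 3

Step 3 is incorrect due to a sign flip.
The step shows: -sqrt(2)*exp(t)*sin(t + pi/4)
The correct value should be: sqrt(2)*exp(t)*sin(t + pi/4)

Explanation: The sign of the whole expression was flipped: the term sqrt(2)*exp(t)*sin(t + pi/4) was incorrectly written as -sqrt(2)*exp(t)*sin(t + pi/4)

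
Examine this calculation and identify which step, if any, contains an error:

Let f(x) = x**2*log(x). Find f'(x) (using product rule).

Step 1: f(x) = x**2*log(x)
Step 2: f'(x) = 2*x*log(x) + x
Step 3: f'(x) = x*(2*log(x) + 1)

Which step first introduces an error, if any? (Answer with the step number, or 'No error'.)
No error

All steps in this derivation are correct.
The final answer f'(x) = x*(2*log(x) + 1) is valid.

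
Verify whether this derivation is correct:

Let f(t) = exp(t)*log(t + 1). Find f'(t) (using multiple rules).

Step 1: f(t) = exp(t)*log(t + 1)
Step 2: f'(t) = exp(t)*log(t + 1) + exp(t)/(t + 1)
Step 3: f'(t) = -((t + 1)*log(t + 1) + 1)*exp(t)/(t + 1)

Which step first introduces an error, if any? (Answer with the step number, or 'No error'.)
Step 3

Step 3 is incorrect due to a sign flip.
The step shows: -((t + 1)*log(t + 1) + 1)*exp(t)/(t + 1)
The correct value should be: ((t + 1)*log(t + 1) + 1)*exp(t)/(t + 1)

Explanation: The sign of the whole expression was flipped: the term ((t + 1)*log(t + 1) + 1)*exp(t)/(t + 1) was incorrectly written as -((t + 1)*log(t + 1) + 1)*exp(t)/(t + 1)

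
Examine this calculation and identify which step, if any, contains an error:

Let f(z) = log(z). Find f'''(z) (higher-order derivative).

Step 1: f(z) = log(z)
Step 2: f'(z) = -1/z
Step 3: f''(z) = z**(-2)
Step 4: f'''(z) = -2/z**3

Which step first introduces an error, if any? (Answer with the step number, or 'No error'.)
Step 2

Step 2 is incorrect due to a sign flip.
The step shows: -1/z
The correct value should be: 1/z

Explanation: The sign of the whole expression was flipped: the term 1/z was incorrectly written as -1/z
The later steps are derived from this incorrect expression, so the error originates in Step 2.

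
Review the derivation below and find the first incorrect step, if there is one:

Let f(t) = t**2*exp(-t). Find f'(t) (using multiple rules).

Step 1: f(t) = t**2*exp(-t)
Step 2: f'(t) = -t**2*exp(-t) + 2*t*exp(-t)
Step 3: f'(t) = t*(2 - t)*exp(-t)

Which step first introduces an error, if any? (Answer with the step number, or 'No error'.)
No error

All steps in this derivation are correct.
The final answer f'(t) = t*(2 - t)*exp(-t) is valid.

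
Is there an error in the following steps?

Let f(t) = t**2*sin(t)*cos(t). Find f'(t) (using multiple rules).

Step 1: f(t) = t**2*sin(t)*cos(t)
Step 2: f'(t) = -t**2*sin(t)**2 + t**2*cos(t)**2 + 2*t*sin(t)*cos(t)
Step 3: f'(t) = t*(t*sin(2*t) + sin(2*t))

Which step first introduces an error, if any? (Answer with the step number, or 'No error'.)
Step 3

Step 3 is incorrect due to a wrong trig function.
The step shows: t*(t*sin(2*t) + sin(2*t))
The correct value should be: t*(t*cos(2*t) + sin(2*t))

Explanation: cos(2*t) was incorrectly written as sin(2*t): the term t*(t*cos(2*t) + sin(2*t)) was incorrectly written as t*(t*sin(2*t) + sin(2*t))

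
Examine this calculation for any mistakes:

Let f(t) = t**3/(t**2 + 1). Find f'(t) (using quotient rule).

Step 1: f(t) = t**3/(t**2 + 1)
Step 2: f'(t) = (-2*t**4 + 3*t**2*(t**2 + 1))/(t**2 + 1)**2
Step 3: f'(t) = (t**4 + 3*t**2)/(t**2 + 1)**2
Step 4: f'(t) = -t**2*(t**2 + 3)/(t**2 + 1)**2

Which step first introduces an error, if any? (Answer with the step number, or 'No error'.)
Step 4

Step 4 is incorrect due to a sign flip.
The step shows: -t**2*(t**2 + 3)/(t**2 + 1)**2
The correct value should be: t**2*(t**2 + 3)/(t**2 + 1)**2

Explanation: The sign of the whole expression was flipped: the term t**2*(t**2 + 3)/(t**2 + 1)**2 was incorrectly written as -t**2*(t**2 + 3)/(t**2 + 1)**2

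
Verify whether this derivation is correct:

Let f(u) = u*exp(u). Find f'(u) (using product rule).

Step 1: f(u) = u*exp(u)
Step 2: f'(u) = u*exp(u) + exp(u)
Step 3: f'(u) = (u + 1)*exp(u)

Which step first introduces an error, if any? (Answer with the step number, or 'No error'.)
No error

All steps in this derivation are correct.
The final answer f'(u) = (u + 1)*exp(u) is valid.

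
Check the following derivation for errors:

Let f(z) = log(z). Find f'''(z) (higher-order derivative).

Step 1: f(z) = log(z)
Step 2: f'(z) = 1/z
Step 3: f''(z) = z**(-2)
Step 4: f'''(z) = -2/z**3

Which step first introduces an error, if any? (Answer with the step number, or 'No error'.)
Step 3

Step 3 is incorrect due to a sign flip.
The step shows: z**(-2)
The correct value should be: -1/z**2

Explanation: The sign of the whole expression was flipped: the term -1/z**2 was incorrectly written as z**(-2)
The later steps are derived from this incorrect expression, so the error originates in Step 3.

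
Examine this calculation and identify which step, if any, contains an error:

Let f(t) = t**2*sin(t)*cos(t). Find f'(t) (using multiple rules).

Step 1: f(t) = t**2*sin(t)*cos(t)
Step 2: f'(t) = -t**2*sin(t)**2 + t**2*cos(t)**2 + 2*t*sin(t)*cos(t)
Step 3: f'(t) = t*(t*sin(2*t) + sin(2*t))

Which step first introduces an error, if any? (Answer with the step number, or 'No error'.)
Step 3

Step 3 is incorrect due to a wrong trig function.
The step shows: t*(t*sin(2*t) + sin(2*t))
The correct value should be: t*(t*cos(2*t) + sin(2*t))

Explanation: cos(2*t) was incorrectly written as sin(2*t): the term t*(t*cos(2*t) + sin(2*t)) was incorrectly written as t*(t*sin(2*t) + sin(2*t))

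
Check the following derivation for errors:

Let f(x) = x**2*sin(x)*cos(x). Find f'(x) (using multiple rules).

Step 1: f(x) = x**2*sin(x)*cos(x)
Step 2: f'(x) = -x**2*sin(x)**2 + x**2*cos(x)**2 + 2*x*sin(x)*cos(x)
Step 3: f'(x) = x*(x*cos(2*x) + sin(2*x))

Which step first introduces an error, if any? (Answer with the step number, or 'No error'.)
No error

All steps in this derivation are correct.
The final answer f'(x) = x*(x*cos(2*x) + sin(2*x)) is valid.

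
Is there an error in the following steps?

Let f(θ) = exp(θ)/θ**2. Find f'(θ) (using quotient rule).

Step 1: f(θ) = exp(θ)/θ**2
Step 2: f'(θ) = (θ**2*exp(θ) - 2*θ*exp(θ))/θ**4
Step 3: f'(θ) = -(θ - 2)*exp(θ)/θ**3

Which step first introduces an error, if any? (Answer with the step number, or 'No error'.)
Step 3

Step 3 is incorrect due to a sign flip.
The step shows: -(θ - 2)*exp(θ)/θ**3
The correct value should be: (θ - 2)*exp(θ)/θ**3

Explanation: The sign of the whole expression was flipped: the term (θ - 2)*exp(θ)/θ**3 was incorrectly written as -(θ - 2)*exp(θ)/θ**3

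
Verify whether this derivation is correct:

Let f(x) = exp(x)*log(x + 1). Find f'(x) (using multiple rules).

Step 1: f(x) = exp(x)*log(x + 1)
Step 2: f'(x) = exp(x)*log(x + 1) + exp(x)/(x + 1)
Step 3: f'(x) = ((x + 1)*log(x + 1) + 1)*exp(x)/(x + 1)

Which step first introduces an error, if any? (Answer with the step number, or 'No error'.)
No error

All steps in this derivation are correct.
The final answer f'(x) = ((x + 1)*log(x + 1) + 1)*exp(x)/(x + 1) is valid.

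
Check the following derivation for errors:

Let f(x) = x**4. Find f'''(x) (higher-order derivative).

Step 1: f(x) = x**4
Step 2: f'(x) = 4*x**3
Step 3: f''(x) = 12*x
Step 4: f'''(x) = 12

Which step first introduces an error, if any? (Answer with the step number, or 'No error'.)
Step 3

Step 3 is incorrect due to a wrong exponent.
The step shows: 12*x
The correct value should be: 12*x**2

Explanation: The exponent 2 on x was incorrectly written as 1: the term 12*x**2 was incorrectly written as 12*x
The later steps are derived from this incorrect expression, so the error originates in Step 3.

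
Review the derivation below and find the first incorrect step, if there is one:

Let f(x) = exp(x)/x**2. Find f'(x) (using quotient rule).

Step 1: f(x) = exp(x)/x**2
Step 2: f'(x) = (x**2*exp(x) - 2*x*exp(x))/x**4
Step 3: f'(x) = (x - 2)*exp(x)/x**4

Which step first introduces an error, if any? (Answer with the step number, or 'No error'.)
Step 3

Step 3 is incorrect due to a wrong exponent.
The step shows: (x - 2)*exp(x)/x**4
The correct value should be: (x - 2)*exp(x)/x**3

Explanation: The exponent -3 on x was incorrectly written as -4: the term (x - 2)*exp(x)/x**3 was incorrectly written as (x - 2)*exp(x)/x**4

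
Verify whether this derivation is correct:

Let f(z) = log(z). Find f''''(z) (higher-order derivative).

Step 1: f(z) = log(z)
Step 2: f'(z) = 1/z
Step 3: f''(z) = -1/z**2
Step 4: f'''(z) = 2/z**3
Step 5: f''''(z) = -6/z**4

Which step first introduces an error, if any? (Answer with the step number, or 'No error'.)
No error

All steps in this derivation are correct.
The final answer f''''(z) = -6/z**4 is valid.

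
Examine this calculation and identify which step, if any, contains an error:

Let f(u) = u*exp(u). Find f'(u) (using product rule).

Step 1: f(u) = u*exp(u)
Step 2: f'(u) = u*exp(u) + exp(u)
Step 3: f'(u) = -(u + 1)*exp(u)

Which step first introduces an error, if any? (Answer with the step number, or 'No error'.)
Step 3

Step 3 is incorrect due to a sign flip.
The step shows: -(u + 1)*exp(u)
The correct value should be: (u + 1)*exp(u)

Explanation: The sign of the whole expression was flipped: the term (u + 1)*exp(u) was incorrectly written as -(u + 1)*exp(u)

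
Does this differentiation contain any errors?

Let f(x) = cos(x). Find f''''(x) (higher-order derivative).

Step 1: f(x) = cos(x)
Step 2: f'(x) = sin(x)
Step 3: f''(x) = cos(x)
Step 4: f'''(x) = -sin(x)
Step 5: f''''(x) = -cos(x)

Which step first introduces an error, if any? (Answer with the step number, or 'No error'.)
Step 2

Step 2 is incorrect due to a sign flip.
The step shows: sin(x)
The correct value should be: -sin(x)

Explanation: The sign of the whole expression was flipped: the term -sin(x) was incorrectly written as sin(x)
The later steps are derived from this incorrect expression, so the error originates in Step 2.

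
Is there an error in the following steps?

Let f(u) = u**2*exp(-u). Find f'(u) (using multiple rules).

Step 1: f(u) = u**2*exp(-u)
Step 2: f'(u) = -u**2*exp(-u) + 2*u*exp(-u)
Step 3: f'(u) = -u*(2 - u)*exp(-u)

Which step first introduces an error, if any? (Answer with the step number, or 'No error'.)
Step 3

Step 3 is incorrect due to a sign flip.
The step shows: -u*(2 - u)*exp(-u)
The correct value should be: u*(2 - u)*exp(-u)

Explanation: The sign of the whole expression was flipped: the term u*(2 - u)*exp(-u) was incorrectly written as -u*(2 - u)*exp(-u)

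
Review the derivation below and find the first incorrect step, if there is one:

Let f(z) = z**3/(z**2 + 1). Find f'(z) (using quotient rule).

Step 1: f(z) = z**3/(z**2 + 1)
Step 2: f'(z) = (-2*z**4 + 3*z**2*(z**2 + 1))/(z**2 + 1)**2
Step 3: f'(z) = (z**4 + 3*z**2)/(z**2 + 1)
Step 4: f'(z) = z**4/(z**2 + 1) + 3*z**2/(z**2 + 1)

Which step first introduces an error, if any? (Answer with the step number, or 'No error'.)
Step 3

Step 3 is incorrect due to a wrong exponent.
The step shows: (z**4 + 3*z**2)/(z**2 + 1)
The correct value should be: (z**4 + 3*z**2)/(z**2 + 1)**2

Explanation: The exponent -2 on z**2 + 1 was incorrectly written as -1: the term (z**4 + 3*z**2)/(z**2 + 1)**2 was incorrectly written as (z**4 + 3*z**2)/(z**2 + 1)
The later steps are derived from this incorrect expression, so the error originates in Step 3.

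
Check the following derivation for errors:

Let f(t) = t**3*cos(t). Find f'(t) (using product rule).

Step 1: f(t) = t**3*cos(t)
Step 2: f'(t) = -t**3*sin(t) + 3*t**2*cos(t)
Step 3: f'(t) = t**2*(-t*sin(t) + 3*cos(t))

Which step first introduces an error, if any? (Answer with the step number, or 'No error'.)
No error

All steps in this derivation are correct.
The final answer f'(t) = t**2*(-t*sin(t) + 3*cos(t)) is valid.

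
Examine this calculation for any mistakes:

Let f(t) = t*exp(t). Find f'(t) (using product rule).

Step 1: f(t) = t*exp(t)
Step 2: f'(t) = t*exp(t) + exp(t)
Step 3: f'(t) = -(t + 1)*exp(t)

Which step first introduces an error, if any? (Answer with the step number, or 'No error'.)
Step 3

Step 3 is incorrect due to a sign flip.
The step shows: -(t + 1)*exp(t)
The correct value should be: (t + 1)*exp(t)

Explanation: The sign of the whole expression was flipped: the term (t + 1)*exp(t) was incorrectly written as -(t + 1)*exp(t)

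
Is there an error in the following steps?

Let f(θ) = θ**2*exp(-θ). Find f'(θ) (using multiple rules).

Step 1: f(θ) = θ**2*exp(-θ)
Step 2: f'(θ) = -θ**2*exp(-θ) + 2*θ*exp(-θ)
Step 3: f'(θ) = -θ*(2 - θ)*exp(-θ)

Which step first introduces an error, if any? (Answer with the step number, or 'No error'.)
Step 3

Step 3 is incorrect due to a sign flip.
The step shows: -θ*(2 - θ)*exp(-θ)
The correct value should be: θ*(2 - θ)*exp(-θ)

Explanation: The sign of the whole expression was flipped: the term θ*(2 - θ)*exp(-θ) was incorrectly written as -θ*(2 - θ)*exp(-θ)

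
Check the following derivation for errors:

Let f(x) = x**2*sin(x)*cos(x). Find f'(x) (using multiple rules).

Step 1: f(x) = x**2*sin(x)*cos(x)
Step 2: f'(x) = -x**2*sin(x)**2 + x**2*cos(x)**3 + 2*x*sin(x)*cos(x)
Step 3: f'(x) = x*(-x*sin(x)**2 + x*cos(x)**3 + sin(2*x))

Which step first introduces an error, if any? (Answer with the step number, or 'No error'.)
Step 2

Step 2 is incorrect due to a wrong exponent.
The step shows: -x**2*sin(x)**2 + x**2*cos(x)**3 + 2*x*sin(x)*cos(x)
The correct value should be: -x**2*sin(x)**2 + x**2*cos(x)**2 + 2*x*sin(x)*cos(x)

Explanation: The exponent 2 on cos(x) was incorrectly written as 3: the term x**2*cos(x)**2 was incorrectly written as x**2*cos(x)**3
The later steps are derived from this incorrect expression, so the error originates in Step 2.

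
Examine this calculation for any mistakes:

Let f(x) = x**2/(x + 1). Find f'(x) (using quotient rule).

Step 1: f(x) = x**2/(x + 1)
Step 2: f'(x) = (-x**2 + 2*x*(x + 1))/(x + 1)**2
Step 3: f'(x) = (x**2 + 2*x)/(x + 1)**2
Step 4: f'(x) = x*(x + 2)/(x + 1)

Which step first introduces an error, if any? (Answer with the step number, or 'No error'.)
Step 4

Step 4 is incorrect due to a wrong exponent.
The step shows: x*(x + 2)/(x + 1)
The correct value should be: x*(x + 2)/(x + 1)**2

Explanation: The exponent -2 on x + 1 was incorrectly written as -1: the term x*(x + 2)/(x + 1)**2 was incorrectly written as x*(x + 2)/(x + 1)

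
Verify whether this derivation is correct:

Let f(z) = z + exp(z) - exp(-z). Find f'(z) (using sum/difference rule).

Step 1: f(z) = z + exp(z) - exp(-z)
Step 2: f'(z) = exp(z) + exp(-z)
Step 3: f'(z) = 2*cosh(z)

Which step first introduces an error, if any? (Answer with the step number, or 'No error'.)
Step 2

Step 2 is incorrect due to a dropped term.
The step shows: exp(z) + exp(-z)
The correct value should be: exp(z) + 1 + exp(-z)

Explanation: A term was dropped: the term 1 was incorrectly omitted
The later steps are derived from this incorrect expression, so the error originates in Step 2.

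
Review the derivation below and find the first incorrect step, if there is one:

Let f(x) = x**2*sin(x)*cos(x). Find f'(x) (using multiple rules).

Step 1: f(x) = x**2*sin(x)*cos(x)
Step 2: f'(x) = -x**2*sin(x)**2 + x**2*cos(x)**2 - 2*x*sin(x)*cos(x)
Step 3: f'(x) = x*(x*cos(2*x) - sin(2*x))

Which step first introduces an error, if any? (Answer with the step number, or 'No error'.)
Step 2

Step 2 is incorrect due to a sign flip.
The step shows: -x**2*sin(x)**2 + x**2*cos(x)**2 - 2*x*sin(x)*cos(x)
The correct value should be: -x**2*sin(x)**2 + x**2*cos(x)**2 + 2*x*sin(x)*cos(x)

Explanation: The sign of one term was flipped: the term 2*x*sin(x)*cos(x) was incorrectly written as -2*x*sin(x)*cos(x)
The later steps are derived from this incorrect expression, so the error originates in Step 2.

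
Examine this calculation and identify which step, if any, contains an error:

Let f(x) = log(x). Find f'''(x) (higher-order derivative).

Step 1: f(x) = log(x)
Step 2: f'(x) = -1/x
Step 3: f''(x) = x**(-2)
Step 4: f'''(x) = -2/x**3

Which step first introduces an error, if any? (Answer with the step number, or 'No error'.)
Step 2

Step 2 is incorrect due to a sign flip.
The step shows: -1/x
The correct value should be: 1/x

Explanation: The sign of the whole expression was flipped: the term 1/x was incorrectly written as -1/x
The later steps are derived from this incorrect expression, so the error originates in Step 2.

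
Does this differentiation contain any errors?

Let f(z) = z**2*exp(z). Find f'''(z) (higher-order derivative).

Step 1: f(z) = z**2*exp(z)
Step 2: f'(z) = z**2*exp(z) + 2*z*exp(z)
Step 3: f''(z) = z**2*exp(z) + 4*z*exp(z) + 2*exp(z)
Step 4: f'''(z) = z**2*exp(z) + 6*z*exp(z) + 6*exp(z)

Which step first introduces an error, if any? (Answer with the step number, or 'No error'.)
No error

All steps in this derivation are correct.
The final answer f'''(z) = z**2*exp(z) + 6*z*exp(z) + 6*exp(z) is valid.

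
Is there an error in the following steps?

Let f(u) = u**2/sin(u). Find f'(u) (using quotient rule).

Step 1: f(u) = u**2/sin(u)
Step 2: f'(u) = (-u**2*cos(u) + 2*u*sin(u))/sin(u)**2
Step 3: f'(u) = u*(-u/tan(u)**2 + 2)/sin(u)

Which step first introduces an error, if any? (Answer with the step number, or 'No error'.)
Step 3

Step 3 is incorrect due to a wrong exponent.
The step shows: u*(-u/tan(u)**2 + 2)/sin(u)
The correct value should be: u*(-u/tan(u) + 2)/sin(u)

Explanation: The exponent -1 on tan(u) was incorrectly written as -2: the term u*(-u/tan(u) + 2)/sin(u) was incorrectly written as u*(-u/tan(u)**2 + 2)/sin(u)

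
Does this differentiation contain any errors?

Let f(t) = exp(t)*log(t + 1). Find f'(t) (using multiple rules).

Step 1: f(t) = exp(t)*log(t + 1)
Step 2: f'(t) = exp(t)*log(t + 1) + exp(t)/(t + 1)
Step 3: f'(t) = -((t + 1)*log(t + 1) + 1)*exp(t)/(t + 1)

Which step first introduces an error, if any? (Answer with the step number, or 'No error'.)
Step 3

Step 3 is incorrect due to a sign flip.
The step shows: -((t + 1)*log(t + 1) + 1)*exp(t)/(t + 1)
The correct value should be: ((t + 1)*log(t + 1) + 1)*exp(t)/(t + 1)

Explanation: The sign of the whole expression was flipped: the term ((t + 1)*log(t + 1) + 1)*exp(t)/(t + 1) was incorrectly written as -((t + 1)*log(t + 1) + 1)*exp(t)/(t + 1)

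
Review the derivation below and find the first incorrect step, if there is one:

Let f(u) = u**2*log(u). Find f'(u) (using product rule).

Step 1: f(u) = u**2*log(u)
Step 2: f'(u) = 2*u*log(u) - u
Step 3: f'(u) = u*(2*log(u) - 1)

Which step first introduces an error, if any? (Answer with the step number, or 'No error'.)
Step 2

Step 2 is incorrect due to a sign flip.
The step shows: 2*u*log(u) - u
The correct value should be: 2*u*log(u) + u

Explanation: The sign of one term was flipped: the term u was incorrectly written as -u
The later steps are derived from this incorrect expression, so the error originates in Step 2.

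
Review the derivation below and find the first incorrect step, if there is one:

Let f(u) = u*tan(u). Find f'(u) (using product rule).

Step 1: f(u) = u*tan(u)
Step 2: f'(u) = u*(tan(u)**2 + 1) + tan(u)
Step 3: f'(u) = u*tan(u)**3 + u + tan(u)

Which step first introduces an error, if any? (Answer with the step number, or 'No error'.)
Step 3

Step 3 is incorrect due to a wrong exponent.
The step shows: u*tan(u)**3 + u + tan(u)
The correct value should be: u*tan(u)**2 + u + tan(u)

Explanation: The exponent 2 on tan(u) was incorrectly written as 3: the term u*tan(u)**2 was incorrectly written as u*tan(u)**3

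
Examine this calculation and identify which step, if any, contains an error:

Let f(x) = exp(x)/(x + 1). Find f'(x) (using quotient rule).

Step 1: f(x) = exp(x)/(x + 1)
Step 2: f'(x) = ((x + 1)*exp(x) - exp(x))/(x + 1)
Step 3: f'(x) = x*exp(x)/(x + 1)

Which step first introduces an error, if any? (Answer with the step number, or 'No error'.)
Step 2

Step 2 is incorrect due to a wrong exponent.
The step shows: ((x + 1)*exp(x) - exp(x))/(x + 1)
The correct value should be: ((x + 1)*exp(x) - exp(x))/(x + 1)**2

Explanation: The exponent -2 on x + 1 was incorrectly written as -1: the term ((x + 1)*exp(x) - exp(x))/(x + 1)**2 was incorrectly written as ((x + 1)*exp(x) - exp(x))/(x + 1)
The later steps are derived from this incorrect expression, so the error originates in Step 2.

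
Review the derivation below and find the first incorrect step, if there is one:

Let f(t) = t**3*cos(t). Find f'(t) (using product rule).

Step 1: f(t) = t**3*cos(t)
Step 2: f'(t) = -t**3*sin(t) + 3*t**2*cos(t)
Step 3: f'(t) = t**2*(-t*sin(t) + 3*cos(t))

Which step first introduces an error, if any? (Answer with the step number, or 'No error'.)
No error

All steps in this derivation are correct.
The final answer f'(t) = t**2*(-t*sin(t) + 3*cos(t)) is valid.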